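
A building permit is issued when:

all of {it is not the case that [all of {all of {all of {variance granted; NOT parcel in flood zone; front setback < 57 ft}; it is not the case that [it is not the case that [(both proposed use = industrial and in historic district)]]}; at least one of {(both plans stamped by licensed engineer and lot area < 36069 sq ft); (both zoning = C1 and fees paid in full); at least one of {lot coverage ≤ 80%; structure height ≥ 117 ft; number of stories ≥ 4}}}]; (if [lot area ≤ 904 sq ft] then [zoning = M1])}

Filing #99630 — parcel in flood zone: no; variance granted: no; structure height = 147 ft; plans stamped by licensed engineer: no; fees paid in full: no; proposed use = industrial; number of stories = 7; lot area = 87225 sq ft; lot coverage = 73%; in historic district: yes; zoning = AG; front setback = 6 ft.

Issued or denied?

Atomic conditions:
  variance granted: no → false
  NOT parcel in flood zone: no → true
  front setback < 57 ft: 6 < 57 is true
  proposed use = industrial: industrial == industrial is true
  in historic district: yes → true
  plans stamped by licensed engineer: no → false
  lot area < 36069 sq ft: 87225 < 36069 is false
  zoning = C1: AG == C1 is false
  fees paid in full: no → false
  lot coverage ≤ 80%: 73 ≤ 80 is true
  structure height ≥ 117 ft: 147 ≥ 117 is true
  number of stories ≥ 4: 7 ≥ 4 is true
  lot area ≤ 904 sq ft: 87225 ≤ 904 is false
  zoning = M1: AG == M1 is false
Combine:
[1.1.1.1] false AND true AND true = false
[1.1.1.2.1.1] true AND true = true
[1.1.1.2.1] NOT true = false
[1.1.1.2] NOT false = true
[1.1.1] false AND true = false
[1.1.2.1] false AND false = false
[1.1.2.2] false AND false = false
[1.1.2.3] true OR true OR true = true
[1.1.2] false OR false OR true = true
[1.1] false AND true = false
[1] NOT false = true
[2] false → false (antecedent false ⇒ implication holds) = true
[root] true AND true = true
Overall: true → issued

Issued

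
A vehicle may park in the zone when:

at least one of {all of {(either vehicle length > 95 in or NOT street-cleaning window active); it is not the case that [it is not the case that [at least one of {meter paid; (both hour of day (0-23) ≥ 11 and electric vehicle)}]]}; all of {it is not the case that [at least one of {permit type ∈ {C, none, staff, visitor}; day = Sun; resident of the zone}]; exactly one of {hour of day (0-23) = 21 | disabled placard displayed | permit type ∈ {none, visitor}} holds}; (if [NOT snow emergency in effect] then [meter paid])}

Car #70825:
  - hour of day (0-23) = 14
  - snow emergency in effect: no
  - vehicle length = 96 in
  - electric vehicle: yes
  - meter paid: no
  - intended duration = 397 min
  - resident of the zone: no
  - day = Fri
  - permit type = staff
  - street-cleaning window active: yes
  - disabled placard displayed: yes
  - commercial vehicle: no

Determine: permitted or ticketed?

Permitted

Atomic conditions:
  vehicle length > 95 in: 96 > 95 is true
  NOT street-cleaning window active: yes → false
  meter paid: no → false
  hour of day (0-23) ≥ 11: 14 ≥ 11 is true
  electric vehicle: yes → true
  permit type ∈ {C, none, staff, visitor}: staff is in the set → true
  day = Sun: Fri == Sun is false
  resident of the zone: no → false
  hour of day (0-23) = 21: 14 == 21 is false
  disabled placard displayed: yes → true
  permit type ∈ {none, visitor}: staff is not in the set → false
  NOT snow emergency in effect: no → true
Combine:
[1.1] true OR false = true
[1.2.1.1.2] true AND true = true
[1.2.1.1] false OR true = true
[1.2.1] NOT true = false
[1.2] NOT false = true
[1] true AND true = true
[2.1.1] true OR false OR false = true
[2.1] NOT true = false
[2.2] exactly-one(false, true, false) = true
[2] false AND true = false
[3] true → false = false
[root] true OR false OR false = true
Overall: true → permitted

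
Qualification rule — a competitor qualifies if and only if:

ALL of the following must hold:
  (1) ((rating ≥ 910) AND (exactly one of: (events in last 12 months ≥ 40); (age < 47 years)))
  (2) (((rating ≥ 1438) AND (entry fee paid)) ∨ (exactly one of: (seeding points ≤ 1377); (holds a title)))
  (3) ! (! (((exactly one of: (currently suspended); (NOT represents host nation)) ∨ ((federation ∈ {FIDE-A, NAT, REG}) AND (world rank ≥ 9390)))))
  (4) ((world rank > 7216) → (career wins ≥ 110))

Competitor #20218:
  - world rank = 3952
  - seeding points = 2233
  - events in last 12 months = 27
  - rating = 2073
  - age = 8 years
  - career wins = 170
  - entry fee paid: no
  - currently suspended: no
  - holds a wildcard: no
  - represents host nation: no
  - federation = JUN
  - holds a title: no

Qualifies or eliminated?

Eliminated

Atomic conditions:
  rating ≥ 910: 2073 ≥ 910 is true
  events in last 12 months ≥ 40: 27 ≥ 40 is false
  age < 47 years: 8 < 47 is true
  rating ≥ 1438: 2073 ≥ 1438 is true
  entry fee paid: no → false
  seeding points ≤ 1377: 2233 ≤ 1377 is false
  holds a title: no → false
  currently suspended: no → false
  NOT represents host nation: no → true
  federation ∈ {FIDE-A, NAT, REG}: JUN is not in the set → false
  world rank ≥ 9390: 3952 ≥ 9390 is false
  world rank > 7216: 3952 > 7216 is false
  career wins ≥ 110: 170 ≥ 110 is true
Combine:
[1.2] exactly-one(false, true) = true
[1] true AND true = true
[2.1] true AND false = false
[2.2] exactly-one(false, false) = false
[2] false OR false = false
[3.1.1.1] exactly-one(false, true) = true
[3.1.1.2] false AND false = false
[3.1.1] true OR false = true
[3.1] NOT true = false
[3] NOT false = true
[4] false → true (antecedent false ⇒ implication holds) = true
[root] true AND false AND true AND true = false
Overall: false → eliminated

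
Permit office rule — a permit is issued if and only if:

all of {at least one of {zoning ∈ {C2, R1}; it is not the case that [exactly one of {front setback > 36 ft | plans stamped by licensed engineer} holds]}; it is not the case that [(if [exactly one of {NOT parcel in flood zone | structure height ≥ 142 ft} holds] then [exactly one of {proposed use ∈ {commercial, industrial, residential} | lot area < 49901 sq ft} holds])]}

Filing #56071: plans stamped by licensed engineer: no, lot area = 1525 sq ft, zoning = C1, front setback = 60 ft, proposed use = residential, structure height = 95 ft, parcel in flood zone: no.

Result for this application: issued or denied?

Atomic conditions:
  zoning ∈ {C2, R1}: C1 is not in the set → false
  front setback > 36 ft: 60 > 36 is true
  plans stamped by licensed engineer: no → false
  NOT parcel in flood zone: no → true
  structure height ≥ 142 ft: 95 ≥ 142 is false
  proposed use ∈ {commercial, industrial, residential}: residential is in the set → true
  lot area < 49901 sq ft: 1525 < 49901 is true
Combine:
[1.2.1] exactly-one(true, false) = true
[1.2] NOT true = false
[1] false OR false = false
[2.1.1] exactly-one(true, false) = true
[2.1.2] exactly-one(true, true) = false
[2.1] true → false = false
[2] NOT false = true
[root] false AND true = false
Overall: false → denied

Denied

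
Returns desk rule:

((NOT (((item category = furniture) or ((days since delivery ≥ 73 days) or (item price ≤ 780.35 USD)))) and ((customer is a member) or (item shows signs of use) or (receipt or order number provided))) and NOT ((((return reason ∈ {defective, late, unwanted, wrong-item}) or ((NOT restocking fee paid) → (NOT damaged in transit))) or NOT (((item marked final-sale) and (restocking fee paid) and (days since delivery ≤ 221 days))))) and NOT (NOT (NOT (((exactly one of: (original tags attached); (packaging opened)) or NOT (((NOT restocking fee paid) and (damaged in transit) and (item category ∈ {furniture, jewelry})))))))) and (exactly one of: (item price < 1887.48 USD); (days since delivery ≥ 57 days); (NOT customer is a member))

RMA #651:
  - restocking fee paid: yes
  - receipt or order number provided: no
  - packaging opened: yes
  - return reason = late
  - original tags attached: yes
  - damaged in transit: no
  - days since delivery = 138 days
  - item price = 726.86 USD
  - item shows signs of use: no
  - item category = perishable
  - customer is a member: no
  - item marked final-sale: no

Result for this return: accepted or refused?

Refused

Atomic conditions:
  item category = furniture: perishable == furniture is false
  days since delivery ≥ 73 days: 138 ≥ 73 is true
  item price ≤ 780.35 USD: 726.86 ≤ 780.35 is true
  customer is a member: no → false
  item shows signs of use: no → false
  receipt or order number provided: no → false
  return reason ∈ {defective, late, unwanted, wrong-item}: late is in the set → true
  NOT restocking fee paid: yes → false
  NOT damaged in transit: no → true
  item marked final-sale: no → false
  restocking fee paid: yes → true
  days since delivery ≤ 221 days: 138 ≤ 221 is true
  original tags attached: yes → true
  packaging opened: yes → true
  damaged in transit: no → false
  item category ∈ {furniture, jewelry}: perishable is not in the set → false
  item price < 1887.48 USD: 726.86 < 1887.48 is true
  days since delivery ≥ 57 days: 138 ≥ 57 is true
  NOT customer is a member: no → true
Combine:
[1.1.1.1.2] true OR true = true
[1.1.1.1] false OR true = true
[1.1.1] NOT true = false
[1.1.2] false OR false OR false = false
[1.1] false AND false = false
[1.2.1.1.2] false → true (antecedent false ⇒ implication holds) = true
[1.2.1.1] true OR true = true
[1.2.1.2.1] false AND true AND true = false
[1.2.1.2] NOT false = true
[1.2.1] true OR true = true
[1.2] NOT true = false
[1.3.1.1.1.1] exactly-one(true, true) = false
[1.3.1.1.1.2.1] false AND false AND false = false
[1.3.1.1.1.2] NOT false = true
[1.3.1.1.1] false OR true = true
[1.3.1.1] NOT true = false
[1.3.1] NOT false = true
[1.3] NOT true = false
[1] false AND false AND false = false
[2] exactly-one(true, true, true) = false
[root] false AND false = false
Overall: false → refused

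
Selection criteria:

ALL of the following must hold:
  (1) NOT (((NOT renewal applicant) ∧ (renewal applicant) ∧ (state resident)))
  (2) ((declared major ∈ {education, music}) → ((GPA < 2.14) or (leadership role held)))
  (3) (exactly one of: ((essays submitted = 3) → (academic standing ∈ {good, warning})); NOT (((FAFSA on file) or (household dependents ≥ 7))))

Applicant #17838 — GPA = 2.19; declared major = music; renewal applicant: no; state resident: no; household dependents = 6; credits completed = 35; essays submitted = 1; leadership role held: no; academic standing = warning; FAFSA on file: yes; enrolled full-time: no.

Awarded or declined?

Atomic conditions:
  NOT renewal applicant: no → true
  renewal applicant: no → false
  state resident: no → false
  declared major ∈ {education, music}: music is in the set → true
  GPA < 2.14: 2.19 < 2.14 is false
  leadership role held: no → false
  essays submitted = 3: 1 == 3 is false
  academic standing ∈ {good, warning}: warning is in the set → true
  FAFSA on file: yes → true
  household dependents ≥ 7: 6 ≥ 7 is false
Combine:
[1.1] true AND false AND false = false
[1] NOT false = true
[2.2] false OR false = false
[2] true → false = false
[3.1] false → true (antecedent false ⇒ implication holds) = true
[3.2.1] true OR false = true
[3.2] NOT true = false
[3] exactly-one(true, false) = true
[root] true AND false AND true = false
Overall: false → declined

Declined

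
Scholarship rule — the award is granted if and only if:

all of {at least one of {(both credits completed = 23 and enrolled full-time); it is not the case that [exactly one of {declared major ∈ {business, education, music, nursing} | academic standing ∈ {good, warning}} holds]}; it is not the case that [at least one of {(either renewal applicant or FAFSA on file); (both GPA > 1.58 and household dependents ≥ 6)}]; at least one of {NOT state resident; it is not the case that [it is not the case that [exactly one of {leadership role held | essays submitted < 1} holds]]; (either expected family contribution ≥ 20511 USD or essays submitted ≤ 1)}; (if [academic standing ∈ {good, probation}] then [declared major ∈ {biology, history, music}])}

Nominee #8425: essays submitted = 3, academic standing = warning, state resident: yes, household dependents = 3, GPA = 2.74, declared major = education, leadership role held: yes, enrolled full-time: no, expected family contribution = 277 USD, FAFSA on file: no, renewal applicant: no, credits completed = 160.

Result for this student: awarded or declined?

Atomic conditions:
  credits completed = 23: 160 == 23 is false
  enrolled full-time: no → false
  declared major ∈ {business, education, music, nursing}: education is in the set → true
  academic standing ∈ {good, warning}: warning is in the set → true
  renewal applicant: no → false
  FAFSA on file: no → false
  GPA > 1.58: 2.74 > 1.58 is true
  household dependents ≥ 6: 3 ≥ 6 is false
  NOT state resident: yes → false
  leadership role held: yes → true
  essays submitted < 1: 3 < 1 is false
  expected family contribution ≥ 20511 USD: 277 ≥ 20511 is false
  essays submitted ≤ 1: 3 ≤ 1 is false
  academic standing ∈ {good, probation}: warning is not in the set → false
  declared major ∈ {biology, history, music}: education is not in the set → false
Combine:
[1.1] false AND false = false
[1.2.1] exactly-one(true, true) = false
[1.2] NOT false = true
[1] false OR true = true
[2.1.1] false OR false = false
[2.1.2] true AND false = false
[2.1] false OR false = false
[2] NOT false = true
[3.2.1.1] exactly-one(true, false) = true
[3.2.1] NOT true = false
[3.2] NOT false = true
[3.3] false OR false = false
[3] false OR true OR false = true
[4] false → false (antecedent false ⇒ implication holds) = true
[root] true AND true AND true AND true = true
Overall: true → awarded

Awarded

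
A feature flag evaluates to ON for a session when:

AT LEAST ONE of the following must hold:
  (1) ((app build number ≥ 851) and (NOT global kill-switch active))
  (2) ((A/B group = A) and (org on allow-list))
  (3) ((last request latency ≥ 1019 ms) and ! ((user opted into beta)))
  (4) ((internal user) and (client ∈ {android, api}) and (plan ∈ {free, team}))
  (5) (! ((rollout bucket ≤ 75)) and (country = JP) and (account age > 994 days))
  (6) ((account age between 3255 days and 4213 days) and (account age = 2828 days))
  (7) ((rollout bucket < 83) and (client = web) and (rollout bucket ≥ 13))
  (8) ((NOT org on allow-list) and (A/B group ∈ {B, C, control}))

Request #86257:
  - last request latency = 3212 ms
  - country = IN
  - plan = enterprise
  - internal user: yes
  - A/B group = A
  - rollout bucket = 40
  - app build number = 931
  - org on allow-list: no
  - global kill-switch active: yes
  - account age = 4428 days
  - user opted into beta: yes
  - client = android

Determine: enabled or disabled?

Atomic conditions:
  app build number ≥ 851: 931 ≥ 851 is true
  NOT global kill-switch active: yes → false
  A/B group = A: A == A is true
  org on allow-list: no → false
  last request latency ≥ 1019 ms: 3212 ≥ 1019 is true
  user opted into beta: yes → true
  internal user: yes → true
  client ∈ {android, api}: android is in the set → true
  plan ∈ {free, team}: enterprise is not in the set → false
  rollout bucket ≤ 75: 40 ≤ 75 is true
  country = JP: IN == JP is false
  account age > 994 days: 4428 > 994 is true
  account age between 3255 days and 4213 days: 4428 in [3255, 4213] is false
  account age = 2828 days: 4428 == 2828 is false
  rollout bucket < 83: 40 < 83 is true
  client = web: android == web is false
  rollout bucket ≥ 13: 40 ≥ 13 is true
  NOT org on allow-list: no → true
  A/B group ∈ {B, C, control}: A is not in the set → false
Combine:
[1] true AND false = false
[2] true AND false = false
[3.2] NOT true = false
[3] true AND false = false
[4] true AND true AND false = false
[5.1] NOT true = false
[5] false AND false AND true = false
[6] false AND false = false
[7] true AND false AND true = false
[8] true AND false = false
[root] false OR false OR false OR false OR false OR false OR false OR false = false
Overall: false → disabled

Disabled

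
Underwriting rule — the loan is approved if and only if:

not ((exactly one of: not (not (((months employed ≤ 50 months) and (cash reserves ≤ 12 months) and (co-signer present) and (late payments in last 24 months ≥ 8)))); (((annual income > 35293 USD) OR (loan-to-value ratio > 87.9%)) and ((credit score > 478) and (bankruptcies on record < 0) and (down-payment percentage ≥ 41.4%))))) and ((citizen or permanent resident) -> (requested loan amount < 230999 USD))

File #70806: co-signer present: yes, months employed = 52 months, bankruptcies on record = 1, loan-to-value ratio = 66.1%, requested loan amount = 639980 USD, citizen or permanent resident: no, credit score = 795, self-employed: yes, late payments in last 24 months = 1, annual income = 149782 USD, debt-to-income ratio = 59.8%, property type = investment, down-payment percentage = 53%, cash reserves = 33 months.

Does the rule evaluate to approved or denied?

Atomic conditions:
  months employed ≤ 50 months: 52 ≤ 50 is false
  cash reserves ≤ 12 months: 33 ≤ 12 is false
  co-signer present: yes → true
  late payments in last 24 months ≥ 8: 1 ≥ 8 is false
  annual income > 35293 USD: 149782 > 35293 is true
  loan-to-value ratio > 87.9%: 66.1 > 87.9 is false
  credit score > 478: 795 > 478 is true
  bankruptcies on record < 0: 1 < 0 is false
  down-payment percentage ≥ 41.4%: 53 ≥ 41.4 is true
  citizen or permanent resident: no → false
  requested loan amount < 230999 USD: 639980 < 230999 is false
Combine:
[1.1.1.1.1] false AND false AND true AND false = false
[1.1.1.1] NOT false = true
[1.1.1] NOT true = false
[1.1.2.1] true OR false = true
[1.1.2.2] true AND false AND true = false
[1.1.2] true AND false = false
[1.1] exactly-one(false, false) = false
[1] NOT false = true
[2] false → false (antecedent false ⇒ implication holds) = true
[root] true AND true = true
Overall: true → approved

Approved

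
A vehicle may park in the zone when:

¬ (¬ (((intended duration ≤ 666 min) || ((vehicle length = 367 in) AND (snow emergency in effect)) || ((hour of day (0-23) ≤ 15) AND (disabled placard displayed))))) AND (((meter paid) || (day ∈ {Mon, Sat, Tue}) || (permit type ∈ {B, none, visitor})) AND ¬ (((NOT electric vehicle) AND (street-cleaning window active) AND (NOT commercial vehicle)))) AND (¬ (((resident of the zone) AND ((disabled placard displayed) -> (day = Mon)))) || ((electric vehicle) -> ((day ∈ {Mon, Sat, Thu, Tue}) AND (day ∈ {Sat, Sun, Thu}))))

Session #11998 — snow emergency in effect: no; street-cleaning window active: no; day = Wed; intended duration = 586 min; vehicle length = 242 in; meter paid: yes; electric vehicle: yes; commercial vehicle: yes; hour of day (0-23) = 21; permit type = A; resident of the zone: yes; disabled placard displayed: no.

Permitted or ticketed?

Ticketed

Atomic conditions:
  intended duration ≤ 666 min: 586 ≤ 666 is true
  vehicle length = 367 in: 242 == 367 is false
  snow emergency in effect: no → false
  hour of day (0-23) ≤ 15: 21 ≤ 15 is false
  disabled placard displayed: no → false
  meter paid: yes → true
  day ∈ {Mon, Sat, Tue}: Wed is not in the set → false
  permit type ∈ {B, none, visitor}: A is not in the set → false
  NOT electric vehicle: yes → false
  street-cleaning window active: no → false
  NOT commercial vehicle: yes → false
  resident of the zone: yes → true
  day = Mon: Wed == Mon is false
  electric vehicle: yes → true
  day ∈ {Mon, Sat, Thu, Tue}: Wed is not in the set → false
  day ∈ {Sat, Sun, Thu}: Wed is not in the set → false
Combine:
[1.1.1.2] false AND false = false
[1.1.1.3] false AND false = false
[1.1.1] true OR false OR false = true
[1.1] NOT true = false
[1] NOT false = true
[2.1] true OR false OR false = true
[2.2.1] false AND false AND false = false
[2.2] NOT false = true
[2] true AND true = true
[3.1.1.2] false → false (antecedent false ⇒ implication holds) = true
[3.1.1] true AND true = true
[3.1] NOT true = false
[3.2.2] false AND false = false
[3.2] true → false = false
[3] false OR false = false
[root] true AND true AND false = false
Overall: false → ticketed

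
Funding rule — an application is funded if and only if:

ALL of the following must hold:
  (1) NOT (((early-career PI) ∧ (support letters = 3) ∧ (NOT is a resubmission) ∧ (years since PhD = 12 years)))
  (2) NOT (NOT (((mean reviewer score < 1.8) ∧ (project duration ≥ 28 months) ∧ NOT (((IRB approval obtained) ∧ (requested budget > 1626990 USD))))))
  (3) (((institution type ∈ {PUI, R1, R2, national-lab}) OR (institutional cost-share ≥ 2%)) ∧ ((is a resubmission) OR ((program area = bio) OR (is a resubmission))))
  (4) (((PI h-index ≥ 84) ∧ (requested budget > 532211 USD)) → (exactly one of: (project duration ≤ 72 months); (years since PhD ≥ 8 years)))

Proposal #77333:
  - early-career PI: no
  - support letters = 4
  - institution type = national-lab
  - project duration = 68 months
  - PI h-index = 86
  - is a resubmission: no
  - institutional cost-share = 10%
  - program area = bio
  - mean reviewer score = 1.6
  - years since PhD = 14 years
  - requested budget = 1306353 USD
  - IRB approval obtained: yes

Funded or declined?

Declined

Atomic conditions:
  early-career PI: no → false
  support letters = 3: 4 == 3 is false
  NOT is a resubmission: no → true
  years since PhD = 12 years: 14 == 12 is false
  mean reviewer score < 1.8: 1.6 < 1.8 is true
  project duration ≥ 28 months: 68 ≥ 28 is true
  IRB approval obtained: yes → true
  requested budget > 1626990 USD: 1306353 > 1626990 is false
  institution type ∈ {PUI, R1, R2, national-lab}: national-lab is in the set → true
  institutional cost-share ≥ 2%: 10 ≥ 2 is true
  is a resubmission: no → false
  program area = bio: bio == bio is true
  PI h-index ≥ 84: 86 ≥ 84 is true
  requested budget > 532211 USD: 1306353 > 532211 is true
  project duration ≤ 72 months: 68 ≤ 72 is true
  years since PhD ≥ 8 years: 14 ≥ 8 is true
Combine:
[1.1] false AND false AND true AND false = false
[1] NOT false = true
[2.1.1.3.1] true AND false = false
[2.1.1.3] NOT false = true
[2.1.1] true AND true AND true = true
[2.1] NOT true = false
[2] NOT false = true
[3.1] true OR true = true
[3.2.2] true OR false = true
[3.2] false OR true = true
[3] true AND true = true
[4.1] true AND true = true
[4.2] exactly-one(true, true) = false
[4] true → false = false
[root] true AND true AND true AND false = false
Overall: false → declined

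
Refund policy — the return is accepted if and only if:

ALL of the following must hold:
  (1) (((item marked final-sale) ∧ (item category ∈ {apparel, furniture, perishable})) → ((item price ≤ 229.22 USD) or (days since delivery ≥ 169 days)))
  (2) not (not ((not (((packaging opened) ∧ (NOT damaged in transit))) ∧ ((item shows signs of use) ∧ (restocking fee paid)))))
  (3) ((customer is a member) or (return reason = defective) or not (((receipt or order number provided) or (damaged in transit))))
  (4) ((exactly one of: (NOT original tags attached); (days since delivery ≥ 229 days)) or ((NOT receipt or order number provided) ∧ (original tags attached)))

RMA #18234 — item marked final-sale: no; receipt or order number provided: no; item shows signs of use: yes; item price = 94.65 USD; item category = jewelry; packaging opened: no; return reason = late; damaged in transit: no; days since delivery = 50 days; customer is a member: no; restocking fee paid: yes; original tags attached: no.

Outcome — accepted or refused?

Atomic conditions:
  item marked final-sale: no → false
  item category ∈ {apparel, furniture, perishable}: jewelry is not in the set → false
  item price ≤ 229.22 USD: 94.65 ≤ 229.22 is true
  days since delivery ≥ 169 days: 50 ≥ 169 is false
  packaging opened: no → false
  NOT damaged in transit: no → true
  item shows signs of use: yes → true
  restocking fee paid: yes → true
  customer is a member: no → false
  return reason = defective: late == defective is false
  receipt or order number provided: no → false
  damaged in transit: no → false
  NOT original tags attached: no → true
  days since delivery ≥ 229 days: 50 ≥ 229 is false
  NOT receipt or order number provided: no → true
  original tags attached: no → false
Combine:
[1.1] false AND false = false
[1.2] true OR false = true
[1] false → true (antecedent false ⇒ implication holds) = true
[2.1.1.1.1] false AND true = false
[2.1.1.1] NOT false = true
[2.1.1.2] true AND true = true
[2.1.1] true AND true = true
[2.1] NOT true = false
[2] NOT false = true
[3.3.1] false OR false = false
[3.3] NOT false = true
[3] false OR false OR true = true
[4.1] exactly-one(true, false) = true
[4.2] true AND false = false
[4] true OR false = true
[root] true AND true AND true AND true = true
Overall: true → accepted

Accepted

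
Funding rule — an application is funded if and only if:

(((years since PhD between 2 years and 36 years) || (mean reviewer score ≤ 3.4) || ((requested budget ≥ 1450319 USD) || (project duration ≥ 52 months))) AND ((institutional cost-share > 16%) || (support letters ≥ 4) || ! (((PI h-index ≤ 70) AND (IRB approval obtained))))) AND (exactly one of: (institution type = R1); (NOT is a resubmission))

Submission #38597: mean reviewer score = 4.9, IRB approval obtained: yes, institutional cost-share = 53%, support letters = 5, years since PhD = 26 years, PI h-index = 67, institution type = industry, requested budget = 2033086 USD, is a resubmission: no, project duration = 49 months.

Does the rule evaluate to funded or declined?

Atomic conditions:
  years since PhD between 2 years and 36 years: 26 in [2, 36] is true
  mean reviewer score ≤ 3.4: 4.9 ≤ 3.4 is false
  requested budget ≥ 1450319 USD: 2033086 ≥ 1450319 is true
  project duration ≥ 52 months: 49 ≥ 52 is false
  institutional cost-share > 16%: 53 > 16 is true
  support letters ≥ 4: 5 ≥ 4 is true
  PI h-index ≤ 70: 67 ≤ 70 is true
  IRB approval obtained: yes → true
  institution type = R1: industry == R1 is false
  NOT is a resubmission: no → true
Combine:
[1.1.3] true OR false = true
[1.1] true OR false OR true = true
[1.2.3.1] true AND true = true
[1.2.3] NOT true = false
[1.2] true OR true OR false = true
[1] true AND true = true
[2] exactly-one(false, true) = true
[root] true AND true = true
Overall: true → funded

Funded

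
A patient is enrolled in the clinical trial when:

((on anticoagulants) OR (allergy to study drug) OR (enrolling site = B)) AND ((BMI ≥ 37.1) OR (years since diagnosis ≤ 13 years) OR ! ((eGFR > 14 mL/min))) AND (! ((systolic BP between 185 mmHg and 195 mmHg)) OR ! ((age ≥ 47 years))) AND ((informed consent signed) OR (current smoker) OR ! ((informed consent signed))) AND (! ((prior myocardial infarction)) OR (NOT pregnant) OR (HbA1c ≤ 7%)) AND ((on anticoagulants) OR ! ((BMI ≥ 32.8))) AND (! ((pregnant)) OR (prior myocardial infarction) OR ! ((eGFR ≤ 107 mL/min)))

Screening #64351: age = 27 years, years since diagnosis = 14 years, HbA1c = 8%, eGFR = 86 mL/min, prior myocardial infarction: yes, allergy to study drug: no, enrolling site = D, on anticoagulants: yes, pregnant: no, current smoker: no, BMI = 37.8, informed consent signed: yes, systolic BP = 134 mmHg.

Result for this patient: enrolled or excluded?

Atomic conditions:
  on anticoagulants: yes → true
  allergy to study drug: no → false
  enrolling site = B: D == B is false
  BMI ≥ 37.1: 37.8 ≥ 37.1 is true
  years since diagnosis ≤ 13 years: 14 ≤ 13 is false
  eGFR > 14 mL/min: 86 > 14 is true
  systolic BP between 185 mmHg and 195 mmHg: 134 in [185, 195] is false
  age ≥ 47 years: 27 ≥ 47 is false
  informed consent signed: yes → true
  current smoker: no → false
  prior myocardial infarction: yes → true
  NOT pregnant: no → true
  HbA1c ≤ 7%: 8 ≤ 7 is false
  BMI ≥ 32.8: 37.8 ≥ 32.8 is true
  pregnant: no → false
  eGFR ≤ 107 mL/min: 86 ≤ 107 is true
Combine:
[1] true OR false OR false = true
[2.3] NOT true = false
[2] true OR false OR false = true
[3.1] NOT false = true
[3.2] NOT false = true
[3] true OR true = true
[4.3] NOT true = false
[4] true OR false OR false = true
[5.1] NOT true = false
[5] false OR true OR false = true
[6.2] NOT true = false
[6] true OR false = true
[7.1] NOT false = true
[7.3] NOT true = false
[7] true OR true OR false = true
[root] true AND true AND true AND true AND true AND true AND true = true
Overall: true → enrolled

Enrolled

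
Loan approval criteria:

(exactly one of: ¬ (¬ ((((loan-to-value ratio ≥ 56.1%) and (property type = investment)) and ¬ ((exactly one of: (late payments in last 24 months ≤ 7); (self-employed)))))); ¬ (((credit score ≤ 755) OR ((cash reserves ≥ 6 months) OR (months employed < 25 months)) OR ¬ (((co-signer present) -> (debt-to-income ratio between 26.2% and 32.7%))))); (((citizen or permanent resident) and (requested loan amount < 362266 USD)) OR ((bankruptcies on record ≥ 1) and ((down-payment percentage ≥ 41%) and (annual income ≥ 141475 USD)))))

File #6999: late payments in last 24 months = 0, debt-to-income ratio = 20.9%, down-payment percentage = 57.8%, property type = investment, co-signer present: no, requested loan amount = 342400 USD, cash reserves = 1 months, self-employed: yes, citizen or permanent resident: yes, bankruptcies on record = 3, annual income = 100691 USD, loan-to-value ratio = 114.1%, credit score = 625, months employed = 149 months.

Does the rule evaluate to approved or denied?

Denied

Atomic conditions:
  loan-to-value ratio ≥ 56.1%: 114.1 ≥ 56.1 is true
  property type = investment: investment == investment is true
  late payments in last 24 months ≤ 7: 0 ≤ 7 is true
  self-employed: yes → true
  credit score ≤ 755: 625 ≤ 755 is true
  cash reserves ≥ 6 months: 1 ≥ 6 is false
  months employed < 25 months: 149 < 25 is false
  co-signer present: no → false
  debt-to-income ratio between 26.2% and 32.7%: 20.9 in [26.2, 32.7] is false
  citizen or permanent resident: yes → true
  requested loan amount < 362266 USD: 342400 < 362266 is true
  bankruptcies on record ≥ 1: 3 ≥ 1 is true
  down-payment percentage ≥ 41%: 57.8 ≥ 41 is true
  annual income ≥ 141475 USD: 100691 ≥ 141475 is false
Combine:
[1.1.1.1] true AND true = true
[1.1.1.2.1] exactly-one(true, true) = false
[1.1.1.2] NOT false = true
[1.1.1] true AND true = true
[1.1] NOT true = false
[1] NOT false = true
[2.1.2] false OR false = false
[2.1.3.1] false → false (antecedent false ⇒ implication holds) = true
[2.1.3] NOT true = false
[2.1] true OR false OR false = true
[2] NOT true = false
[3.1] true AND true = true
[3.2.2] true AND false = false
[3.2] true AND false = false
[3] true OR false = true
[root] exactly-one(true, false, true) = false
Overall: false → denied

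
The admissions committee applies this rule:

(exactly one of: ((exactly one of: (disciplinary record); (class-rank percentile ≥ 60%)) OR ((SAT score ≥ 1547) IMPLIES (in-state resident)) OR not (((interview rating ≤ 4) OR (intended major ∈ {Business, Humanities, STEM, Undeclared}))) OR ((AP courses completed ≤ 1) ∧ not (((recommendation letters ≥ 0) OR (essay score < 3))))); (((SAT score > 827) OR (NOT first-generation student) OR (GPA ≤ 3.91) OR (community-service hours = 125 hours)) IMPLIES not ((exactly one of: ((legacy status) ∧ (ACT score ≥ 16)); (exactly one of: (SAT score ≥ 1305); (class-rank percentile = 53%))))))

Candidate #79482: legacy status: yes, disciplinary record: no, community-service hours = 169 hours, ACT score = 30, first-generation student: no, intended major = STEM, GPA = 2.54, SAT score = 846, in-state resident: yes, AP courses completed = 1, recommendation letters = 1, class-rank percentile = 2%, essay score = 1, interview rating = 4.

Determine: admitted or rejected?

Admitted

Atomic conditions:
  disciplinary record: no → false
  class-rank percentile ≥ 60%: 2 ≥ 60 is false
  SAT score ≥ 1547: 846 ≥ 1547 is false
  in-state resident: yes → true
  interview rating ≤ 4: 4 ≤ 4 is true
  intended major ∈ {Business, Humanities, STEM, Undeclared}: STEM is in the set → true
  AP courses completed ≤ 1: 1 ≤ 1 is true
  recommendation letters ≥ 0: 1 ≥ 0 is true
  essay score < 3: 1 < 3 is true
  SAT score > 827: 846 > 827 is true
  NOT first-generation student: no → true
  GPA ≤ 3.91: 2.54 ≤ 3.91 is true
  community-service hours = 125 hours: 169 == 125 is false
  legacy status: yes → true
  ACT score ≥ 16: 30 ≥ 16 is true
  SAT score ≥ 1305: 846 ≥ 1305 is false
  class-rank percentile = 53%: 2 == 53 is false
Combine:
[1.1] exactly-one(false, false) = false
[1.2] false → true (antecedent false ⇒ implication holds) = true
[1.3.1] true OR true = true
[1.3] NOT true = false
[1.4.2.1] true OR true = true
[1.4.2] NOT true = false
[1.4] true AND false = false
[1] false OR true OR false OR false = true
[2.1] true OR true OR true OR false = true
[2.2.1.1] true AND true = true
[2.2.1.2] exactly-one(false, false) = false
[2.2.1] exactly-one(true, false) = true
[2.2] NOT true = false
[2] true → false = false
[root] exactly-one(true, false) = true
Overall: true → admitted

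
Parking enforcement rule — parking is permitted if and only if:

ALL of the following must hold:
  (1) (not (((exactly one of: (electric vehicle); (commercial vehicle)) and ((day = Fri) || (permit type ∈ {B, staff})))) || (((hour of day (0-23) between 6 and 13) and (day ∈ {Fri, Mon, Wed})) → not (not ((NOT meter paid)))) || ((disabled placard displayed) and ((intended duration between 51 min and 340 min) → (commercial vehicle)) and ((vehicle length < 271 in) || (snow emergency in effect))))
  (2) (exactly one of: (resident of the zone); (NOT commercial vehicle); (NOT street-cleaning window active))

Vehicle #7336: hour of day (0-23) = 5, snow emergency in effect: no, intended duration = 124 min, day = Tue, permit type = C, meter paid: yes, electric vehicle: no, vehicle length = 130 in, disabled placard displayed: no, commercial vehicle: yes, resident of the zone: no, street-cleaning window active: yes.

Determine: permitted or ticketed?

Atomic conditions:
  electric vehicle: no → false
  commercial vehicle: yes → true
  day = Fri: Tue == Fri is false
  permit type ∈ {B, staff}: C is not in the set → false
  hour of day (0-23) between 6 and 13: 5 in [6, 13] is false
  day ∈ {Fri, Mon, Wed}: Tue is not in the set → false
  NOT meter paid: yes → false
  disabled placard displayed: no → false
  intended duration between 51 min and 340 min: 124 in [51, 340] is true
  vehicle length < 271 in: 130 < 271 is true
  snow emergency in effect: no → false
  resident of the zone: no → false
  NOT commercial vehicle: yes → false
  NOT street-cleaning window active: yes → false
Combine:
[1.1.1.1] exactly-one(false, true) = true
[1.1.1.2] false OR false = false
[1.1.1] true AND false = false
[1.1] NOT false = true
[1.2.1] false AND false = false
[1.2.2.1] NOT false = true
[1.2.2] NOT true = false
[1.2] false → false (antecedent false ⇒ implication holds) = true
[1.3.2] true → true = true
[1.3.3] true OR false = true
[1.3] false AND true AND true = false
[1] true OR true OR false = true
[2] exactly-one(false, false, false) = false
[root] true AND false = false
Overall: false → ticketed

Ticketed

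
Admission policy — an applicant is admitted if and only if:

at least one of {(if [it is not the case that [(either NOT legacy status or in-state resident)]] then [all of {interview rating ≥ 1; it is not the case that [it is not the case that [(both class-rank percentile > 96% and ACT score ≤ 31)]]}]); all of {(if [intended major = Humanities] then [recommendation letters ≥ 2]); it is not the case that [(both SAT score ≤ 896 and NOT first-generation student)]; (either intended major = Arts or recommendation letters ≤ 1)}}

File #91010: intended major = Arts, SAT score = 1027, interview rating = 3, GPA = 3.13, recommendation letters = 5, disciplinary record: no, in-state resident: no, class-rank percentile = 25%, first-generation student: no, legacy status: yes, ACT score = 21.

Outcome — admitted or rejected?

Admitted

Atomic conditions:
  NOT legacy status: yes → false
  in-state resident: no → false
  interview rating ≥ 1: 3 ≥ 1 is true
  class-rank percentile > 96%: 25 > 96 is false
  ACT score ≤ 31: 21 ≤ 31 is true
  intended major = Humanities: Arts == Humanities is false
  recommendation letters ≥ 2: 5 ≥ 2 is true
  SAT score ≤ 896: 1027 ≤ 896 is false
  NOT first-generation student: no → true
  intended major = Arts: Arts == Arts is true
  recommendation letters ≤ 1: 5 ≤ 1 is false
Combine:
[1.1.1] false OR false = false
[1.1] NOT false = true
[1.2.2.1.1] false AND true = false
[1.2.2.1] NOT false = true
[1.2.2] NOT true = false
[1.2] true AND false = false
[1] true → false = false
[2.1] false → true (antecedent false ⇒ implication holds) = true
[2.2.1] false AND true = false
[2.2] NOT false = true
[2.3] true OR false = true
[2] true AND true AND true = true
[root] false OR true = true
Overall: true → admitted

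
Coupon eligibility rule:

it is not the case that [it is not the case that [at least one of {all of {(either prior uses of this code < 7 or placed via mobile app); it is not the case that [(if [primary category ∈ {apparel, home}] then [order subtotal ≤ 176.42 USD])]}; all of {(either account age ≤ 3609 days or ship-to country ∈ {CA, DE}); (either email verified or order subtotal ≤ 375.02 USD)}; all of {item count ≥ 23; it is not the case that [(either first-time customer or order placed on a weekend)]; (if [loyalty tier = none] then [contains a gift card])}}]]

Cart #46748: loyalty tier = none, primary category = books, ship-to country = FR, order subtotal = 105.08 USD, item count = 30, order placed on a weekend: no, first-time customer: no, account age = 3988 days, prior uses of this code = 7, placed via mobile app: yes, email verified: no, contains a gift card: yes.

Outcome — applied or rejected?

Atomic conditions:
  prior uses of this code < 7: 7 < 7 is false
  placed via mobile app: yes → true
  primary category ∈ {apparel, home}: books is not in the set → false
  order subtotal ≤ 176.42 USD: 105.08 ≤ 176.42 is true
  account age ≤ 3609 days: 3988 ≤ 3609 is false
  ship-to country ∈ {CA, DE}: FR is not in the set → false
  email verified: no → false
  order subtotal ≤ 375.02 USD: 105.08 ≤ 375.02 is true
  item count ≥ 23: 30 ≥ 23 is true
  first-time customer: no → false
  order placed on a weekend: no → false
  loyalty tier = none: none == none is true
  contains a gift card: yes → true
Combine:
[1.1.1.1] false OR true = true
[1.1.1.2.1] false → true (antecedent false ⇒ implication holds) = true
[1.1.1.2] NOT true = false
[1.1.1] true AND false = false
[1.1.2.1] false OR false = false
[1.1.2.2] false OR true = true
[1.1.2] false AND true = false
[1.1.3.2.1] false OR false = false
[1.1.3.2] NOT false = true
[1.1.3.3] true → true = true
[1.1.3] true AND true AND true = true
[1.1] false OR false OR true = true
[1] NOT true = false
[root] NOT false = true
Overall: true → applied

Applied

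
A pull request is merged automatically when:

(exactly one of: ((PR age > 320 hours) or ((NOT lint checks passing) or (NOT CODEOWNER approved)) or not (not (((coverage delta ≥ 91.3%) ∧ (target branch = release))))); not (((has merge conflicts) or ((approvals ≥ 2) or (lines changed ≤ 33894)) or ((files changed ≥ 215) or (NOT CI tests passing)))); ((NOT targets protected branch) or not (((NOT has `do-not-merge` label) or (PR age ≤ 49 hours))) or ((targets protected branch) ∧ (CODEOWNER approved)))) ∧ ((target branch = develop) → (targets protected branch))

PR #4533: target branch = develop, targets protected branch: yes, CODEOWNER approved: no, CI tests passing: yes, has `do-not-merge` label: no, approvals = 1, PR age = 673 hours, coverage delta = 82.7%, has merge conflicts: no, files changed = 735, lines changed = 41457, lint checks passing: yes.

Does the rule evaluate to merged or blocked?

Merged

Atomic conditions:
  PR age > 320 hours: 673 > 320 is true
  NOT lint checks passing: yes → false
  NOT CODEOWNER approved: no → true
  coverage delta ≥ 91.3%: 82.7 ≥ 91.3 is false
  target branch = release: develop == release is false
  has merge conflicts: no → false
  approvals ≥ 2: 1 ≥ 2 is false
  lines changed ≤ 33894: 41457 ≤ 33894 is false
  files changed ≥ 215: 735 ≥ 215 is true
  NOT CI tests passing: yes → false
  NOT targets protected branch: yes → false
  NOT has `do-not-merge` label: no → true
  PR age ≤ 49 hours: 673 ≤ 49 is false
  targets protected branch: yes → true
  CODEOWNER approved: no → false
  target branch = develop: develop == develop is true
Combine:
[1.1.2] false OR true = true
[1.1.3.1.1] false AND false = false
[1.1.3.1] NOT false = true
[1.1.3] NOT true = false
[1.1] true OR true OR false = true
[1.2.1.2] false OR false = false
[1.2.1.3] true OR false = true
[1.2.1] false OR false OR true = true
[1.2] NOT true = false
[1.3.2.1] true OR false = true
[1.3.2] NOT true = false
[1.3.3] true AND false = false
[1.3] false OR false OR false = false
[1] exactly-one(true, false, false) = true
[2] true → true = true
[root] true AND true = true
Overall: true → merged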